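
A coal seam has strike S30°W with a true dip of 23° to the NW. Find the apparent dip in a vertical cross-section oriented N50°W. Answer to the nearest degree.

23°

Angle between strike (S30°W) and section (N50°W): β = 80°.
tan α = tan 23° × sin 80° = 0.4245 × 0.9848 = 0.4180
α = arctan(0.4180) = 22.69°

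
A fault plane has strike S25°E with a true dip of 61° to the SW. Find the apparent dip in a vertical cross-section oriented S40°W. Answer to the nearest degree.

The strike is S25°E and the section trends S40°W; the acute angle between them is β = 65°.
tan α = tan 61° × sin 65° = 1.8040 × 0.9063 = 1.6350
apparent dip = arctan 1.6350 = 58.55°

59°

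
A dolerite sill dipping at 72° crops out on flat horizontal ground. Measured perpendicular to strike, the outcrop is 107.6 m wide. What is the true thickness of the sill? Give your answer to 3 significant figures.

True thickness t = w · sin(dip) = 107.6 × sin 72°
t = 107.6 × 0.9511 = 102.334 m

102 m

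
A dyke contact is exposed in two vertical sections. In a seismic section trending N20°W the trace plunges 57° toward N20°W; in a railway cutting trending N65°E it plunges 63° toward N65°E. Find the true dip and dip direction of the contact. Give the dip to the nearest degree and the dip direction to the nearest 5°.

true dip 67°, dip direction 030°

Each apparent-dip line lies in the plane. As unit vectors (x east, y north, z up), v₁ plunges 57°→N20°W and v₂ plunges 63°→N65°E.
n = v₁ × v₂ = (0.295, 0.511, 0.246) (taken with n_z > 0).
True dip = arccos(n_z / |n|) = arccos(0.3852) = 67.3°.
The horizontal component of n points toward azimuth atan2(n_x, n_y) = 30°, the dip direction.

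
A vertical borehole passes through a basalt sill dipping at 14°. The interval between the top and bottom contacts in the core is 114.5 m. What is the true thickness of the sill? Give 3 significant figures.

111 m

True thickness t = h · cos(dip) = 114.5 × cos 14°
t = 114.5 × 0.9703 = 111.099 m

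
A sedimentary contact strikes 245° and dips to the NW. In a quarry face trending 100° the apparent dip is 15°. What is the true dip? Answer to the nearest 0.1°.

β = acute angle between strike 245° and section 100° = 35°.
tan δ = tan α / sin β = tan 15° / sin 35° = 0.2679 / 0.5736 = 0.4672
δ = arctan(0.4672) = 25.04°

25.0°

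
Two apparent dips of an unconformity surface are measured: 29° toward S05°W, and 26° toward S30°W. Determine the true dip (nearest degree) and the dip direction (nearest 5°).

true dip 29°, dip direction 180°

Each apparent-dip line lies in the plane. As unit vectors (x east, y north, z up), v₁ plunges 29°→S05°W and v₂ plunges 26°→S30°W.
The plane normal is n = v₁ × v₂ ∝ (-0.005, -0.184, 0.332).
True dip = arccos(n_z / |n|) = arccos(0.8742) = 29.0°.
The horizontal component of n points toward azimuth atan2(n_x, n_y) = 181°, the dip direction.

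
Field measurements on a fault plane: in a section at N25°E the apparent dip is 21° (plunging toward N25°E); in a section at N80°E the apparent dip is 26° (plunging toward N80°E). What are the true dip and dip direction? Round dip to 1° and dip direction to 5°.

true dip 27°, dip direction 065°

The two traces are lines in the plane: v₁ = (sin 25°·cos 21°, cos 25°·cos 21°, −sin 21°), v₂ = (sin 80°·cos 26°, cos 80°·cos 26°, −sin 26°).
Cross product v₁ × v₂ gives the pole to the plane: n ∝ (0.315, 0.144, 0.687).
Dip δ = arctan(|n_h|/n_z) = arctan(0.346/0.687) = 26.7°.
The horizontal component of n points toward azimuth atan2(n_x, n_y) = 65°, the dip direction.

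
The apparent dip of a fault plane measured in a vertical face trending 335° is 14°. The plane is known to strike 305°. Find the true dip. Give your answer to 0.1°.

26.5°

The section is 30° from the strike.
tan δ = tan α / sin β = tan 14° / sin 30° = 0.2493 / 0.5000 = 0.4987
δ = arctan(0.4987) = 26.50°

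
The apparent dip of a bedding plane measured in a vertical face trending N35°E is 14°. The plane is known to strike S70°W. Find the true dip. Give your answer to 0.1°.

23.5°

β = acute angle between strike S70°W and section N35°E = 35°.
tan(true dip) = tan 14° / sin 35° = 0.4347
true dip = arctan 0.4347 = 23.49°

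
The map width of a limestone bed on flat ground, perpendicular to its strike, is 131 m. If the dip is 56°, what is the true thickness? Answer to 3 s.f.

True thickness t = w · sin(dip) = 131 × sin 56°
t = 131 × 0.8290 = 108.604 m

109 m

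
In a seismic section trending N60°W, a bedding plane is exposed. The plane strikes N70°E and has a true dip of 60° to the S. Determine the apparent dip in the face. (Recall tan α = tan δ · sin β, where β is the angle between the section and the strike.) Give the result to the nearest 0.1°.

53.0°

The strike is N70°E and the section trends N60°W; the acute angle between them is β = 50°.
tan α = tan 60° × sin 50° = 1.7321 × 0.7660 = 1.3268
apparent dip = arctan 1.3268 = 53.00°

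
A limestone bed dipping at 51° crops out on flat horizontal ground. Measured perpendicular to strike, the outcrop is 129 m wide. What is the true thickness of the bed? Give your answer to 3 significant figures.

100 m

True thickness t = w · sin(dip) = 129 × sin 51°
t = 129 × 0.7771 = 100.252 m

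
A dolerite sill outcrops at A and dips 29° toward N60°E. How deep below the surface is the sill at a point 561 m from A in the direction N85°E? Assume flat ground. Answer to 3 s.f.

The hole lies 25° from the dip direction, so the down-dip offset is 561 × cos 25° = 508.44 m.
Depth = down-dip offset × tan(dip) = 508.44 × tan 29° = 508.44 × 0.5543
Depth = 281.83 m

282 m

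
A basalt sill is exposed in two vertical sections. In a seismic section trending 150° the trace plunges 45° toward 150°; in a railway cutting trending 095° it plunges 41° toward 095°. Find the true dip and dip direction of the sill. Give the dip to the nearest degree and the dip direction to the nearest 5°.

true dip 47°, dip direction 130°

The two traces are lines in the plane: v₁ = (sin 150°·cos 45°, cos 150°·cos 45°, −sin 45°), v₂ = (sin 95°·cos 41°, cos 95°·cos 41°, −sin 41°).
Cross product v₁ × v₂ gives the pole to the plane: n ∝ (0.355, -0.300, 0.437).
True dip = arccos(n_z / |n|) = arccos(0.6851) = 46.8°.
Dip direction = atan2(0.355, -0.300) = 130° (azimuth of n's horizontal projection).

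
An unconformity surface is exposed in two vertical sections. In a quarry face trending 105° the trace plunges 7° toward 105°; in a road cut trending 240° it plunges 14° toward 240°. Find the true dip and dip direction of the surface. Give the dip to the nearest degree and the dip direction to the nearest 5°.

true dip 26°, dip direction 180°

Each apparent-dip line lies in the plane. As unit vectors (x east, y north, z up), v₁ plunges 7°→105° and v₂ plunges 14°→240°.
Cross product v₁ × v₂ gives the pole to the plane: n ∝ (-0.003, -0.334, 0.681).
Dip δ = arctan(|n_h|/n_z) = arctan(0.334/0.681) = 26.2°.
Dip direction = atan2(-0.003, -0.334) = 181° (azimuth of n's horizontal projection).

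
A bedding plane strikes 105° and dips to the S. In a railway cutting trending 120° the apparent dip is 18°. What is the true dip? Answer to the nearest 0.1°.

51.5°

β = acute angle between strike 105° and section 120° = 15°.
tan δ = tan α / sin β = tan 18° / sin 15° = 0.3249 / 0.2588 = 1.2554
δ = arctan(1.2554) = 51.46°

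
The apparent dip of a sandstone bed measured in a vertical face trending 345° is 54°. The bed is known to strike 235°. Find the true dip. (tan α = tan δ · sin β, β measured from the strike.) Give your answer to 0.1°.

55.7°

β = acute angle between strike 235° and section 345° = 70°.
tan δ = tan α / sin β = tan 54° / sin 70° = 1.3764 / 0.9397 = 1.4647
true dip = arctan 1.4647 = 55.68°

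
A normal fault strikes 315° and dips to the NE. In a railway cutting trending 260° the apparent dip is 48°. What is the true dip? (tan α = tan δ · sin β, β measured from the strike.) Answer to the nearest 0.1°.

β = acute angle between strike 315° and section 260° = 55°.
tan δ = tan α / sin β = tan 48° / sin 55° = 1.1106 / 0.8192 = 1.3558
δ = arctan(1.3558) = 53.59°

53.6°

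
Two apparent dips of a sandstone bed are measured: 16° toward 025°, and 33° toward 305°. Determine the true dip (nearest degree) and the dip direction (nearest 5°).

true dip 34°, dip direction 320°

The two traces are lines in the plane: v₁ = (sin 25°·cos 16°, cos 25°·cos 16°, −sin 16°), v₂ = (sin 305°·cos 33°, cos 305°·cos 33°, −sin 33°).
The plane normal is n = v₁ × v₂ ∝ (-0.342, 0.411, 0.794).
True dip = arccos(n_z / |n|) = arccos(0.8296) = 33.9°.
Dip direction = azimuth of (n_x, n_y) = atan2(-0.342, 0.411) = 320°.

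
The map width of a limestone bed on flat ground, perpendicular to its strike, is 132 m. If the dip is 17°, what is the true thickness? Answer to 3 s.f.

38.6 m

True thickness t = w · sin(dip) = 132 × sin 17°
t = 132 × 0.2924 = 38.593 m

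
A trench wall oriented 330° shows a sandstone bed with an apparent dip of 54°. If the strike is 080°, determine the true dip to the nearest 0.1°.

55.7°

The section is 70° from the strike.
tan δ = tan α / sin β = tan 54° / sin 70° = 1.3764 / 0.9397 = 1.4647
δ = arctan(1.4647) = 55.68°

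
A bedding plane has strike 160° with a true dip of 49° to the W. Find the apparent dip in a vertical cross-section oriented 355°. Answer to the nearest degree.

17°

Angle between strike (160°) and section (355°): β = 15°.
tan(apparent dip) = tan 49° · sin 15° = 0.2977
apparent dip = arctan 0.2977 = 16.58°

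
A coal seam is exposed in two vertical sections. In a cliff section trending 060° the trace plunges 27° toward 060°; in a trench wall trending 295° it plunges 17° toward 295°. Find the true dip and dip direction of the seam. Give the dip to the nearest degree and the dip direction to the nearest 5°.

Represent each trace as a vector plunging at its apparent dip toward its trend (east-north-up frame): v₁ = (0.772, 0.446, -0.454), v₂ = (-0.867, 0.404, -0.292).
The plane normal is n = v₁ × v₂ ∝ (0.053, 0.619, 0.698).
True dip = arccos(n_z / |n|) = arccos(0.7469) = 41.7°.
Dip direction = azimuth of (n_x, n_y) = atan2(0.053, 0.619) = 5°.

true dip 42°, dip direction 005°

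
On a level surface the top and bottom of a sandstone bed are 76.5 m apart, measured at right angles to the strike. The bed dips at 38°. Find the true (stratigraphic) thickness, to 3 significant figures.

47.1 m

True thickness t = w · sin(dip) = 76.5 × sin 38°
t = 76.5 × 0.6157 = 47.098 m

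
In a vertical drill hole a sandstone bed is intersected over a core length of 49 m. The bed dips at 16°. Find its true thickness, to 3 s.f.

True thickness t = h · cos(dip) = 49 × cos 16°
t = 49 × 0.9613 = 47.102 m

47.1 m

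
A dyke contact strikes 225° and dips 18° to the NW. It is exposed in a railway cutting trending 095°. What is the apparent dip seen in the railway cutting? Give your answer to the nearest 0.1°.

14.0°

Angle between strike (225°) and section (095°): β = 50°.
tan α = tan 18° × sin 50° = 0.3249 × 0.7660 = 0.2489
apparent dip = arctan 0.2489 = 13.98°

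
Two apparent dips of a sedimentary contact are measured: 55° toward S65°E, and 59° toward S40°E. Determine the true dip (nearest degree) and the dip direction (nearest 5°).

Represent each trace as a vector plunging at its apparent dip toward its trend (east-north-up frame): v₁ = (0.520, -0.242, -0.819), v₂ = (0.331, -0.395, -0.857).
Cross product v₁ × v₂ gives the pole to the plane: n ∝ (0.115, -0.174, 0.125).
True dip = arccos(n_z / |n|) = arccos(0.5126) = 59.2°.
The horizontal component of n points toward azimuth atan2(n_x, n_y) = 147°, the dip direction.

true dip 59°, dip direction 145°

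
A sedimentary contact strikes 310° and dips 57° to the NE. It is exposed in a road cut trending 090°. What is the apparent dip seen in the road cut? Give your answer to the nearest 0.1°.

44.7°

Angle between strike (310°) and section (090°): β = 40°.
tan(apparent dip) = tan 57° · sin 40° = 0.9898
apparent dip = arctan 0.9898 = 44.71°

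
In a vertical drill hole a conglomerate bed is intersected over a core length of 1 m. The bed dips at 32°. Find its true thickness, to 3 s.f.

True thickness t = h · cos(dip) = 1 × cos 32°
t = 1 × 0.8480 = 0.848 m

0.848 m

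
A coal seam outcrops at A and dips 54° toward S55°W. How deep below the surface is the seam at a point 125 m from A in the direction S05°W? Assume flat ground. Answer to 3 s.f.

The hole lies 50° from the dip direction, so the down-dip offset is 125 × cos 50° = 80.35 m.
Depth = down-dip offset × tan(dip) = 80.35 × tan 54° = 80.35 × 1.3764
Depth = 110.59 m

111 m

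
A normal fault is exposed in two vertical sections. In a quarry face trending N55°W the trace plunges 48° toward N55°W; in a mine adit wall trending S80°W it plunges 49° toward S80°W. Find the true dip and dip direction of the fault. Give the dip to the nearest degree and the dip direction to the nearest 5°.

Each apparent-dip line lies in the plane. As unit vectors (x east, y north, z up), v₁ plunges 48°→N55°W and v₂ plunges 49°→S80°W.
Cross product v₁ × v₂ gives the pole to the plane: n ∝ (-0.374, 0.066, 0.310).
tan δ = √(n_x²+n_y²)/n_z = 0.380/0.310, so δ = 50.8°.
Dip direction = azimuth of (n_x, n_y) = atan2(-0.374, 0.066) = 280°.

true dip 51°, dip direction 280°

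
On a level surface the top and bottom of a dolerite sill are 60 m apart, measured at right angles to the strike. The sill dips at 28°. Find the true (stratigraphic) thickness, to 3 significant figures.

True thickness t = w · sin(dip) = 60 × sin 28°
t = 60 × 0.4695 = 28.168 m

28.2 m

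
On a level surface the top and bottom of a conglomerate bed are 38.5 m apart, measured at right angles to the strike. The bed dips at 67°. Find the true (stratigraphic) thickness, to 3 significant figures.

True thickness t = w · sin(dip) = 38.5 × sin 67°
t = 38.5 × 0.9205 = 35.439 m

35.4 m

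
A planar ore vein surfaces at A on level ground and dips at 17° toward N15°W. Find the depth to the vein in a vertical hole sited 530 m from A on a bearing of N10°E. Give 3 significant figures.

The hole lies 25° from the dip direction, so the down-dip offset is 530 × cos 25° = 480.34 m.
Depth = down-dip offset × tan(dip) = 480.34 × tan 17° = 480.34 × 0.3057
Depth = 146.86 m

147 m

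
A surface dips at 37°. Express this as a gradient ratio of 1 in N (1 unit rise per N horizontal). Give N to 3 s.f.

1 in 1.33

1 : N means tan θ = 1/N, so N = 1/tan 37° = 1/0.7536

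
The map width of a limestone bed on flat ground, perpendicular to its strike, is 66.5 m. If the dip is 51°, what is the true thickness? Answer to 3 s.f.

51.7 m

True thickness t = w · sin(dip) = 66.5 × sin 51°
t = 66.5 × 0.7771 = 51.680 m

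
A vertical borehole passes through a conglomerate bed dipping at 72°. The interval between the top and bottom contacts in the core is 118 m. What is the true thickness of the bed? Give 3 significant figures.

36.5 m

True thickness t = h · cos(dip) = 118 × cos 72°
t = 118 × 0.3090 = 36.464 m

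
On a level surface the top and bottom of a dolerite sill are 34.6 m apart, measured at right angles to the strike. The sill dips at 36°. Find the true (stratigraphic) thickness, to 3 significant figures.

20.3 m

True thickness t = w · sin(dip) = 34.6 × sin 36°
t = 34.6 × 0.5878 = 20.337 m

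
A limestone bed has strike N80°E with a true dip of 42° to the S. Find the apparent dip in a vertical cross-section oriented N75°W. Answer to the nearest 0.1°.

20.8°

The strike is N80°E and the section trends N75°W; the acute angle between them is β = 25°.
tan α = tan 42° × sin 25° = 0.9004 × 0.4226 = 0.3805
α = arctan(0.3805) = 20.83°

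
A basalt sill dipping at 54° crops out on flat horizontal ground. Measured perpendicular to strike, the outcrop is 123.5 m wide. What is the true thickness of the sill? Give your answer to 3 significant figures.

True thickness t = w · sin(dip) = 123.5 × sin 54°
t = 123.5 × 0.8090 = 99.914 m

99.9 m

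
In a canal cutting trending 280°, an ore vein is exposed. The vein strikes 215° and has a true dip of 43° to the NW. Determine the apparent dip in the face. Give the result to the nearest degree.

Angle between strike (215°) and section (280°): β = 65°.
tan(apparent dip) = tan 43° · sin 65° = 0.8451
apparent dip = arctan 0.8451 = 40.20°

40°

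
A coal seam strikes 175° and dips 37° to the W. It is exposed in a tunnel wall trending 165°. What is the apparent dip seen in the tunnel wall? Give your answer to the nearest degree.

The section lies 10° from the strike.
tan(apparent dip) = tan 37° · sin 10° = 0.1309
α = arctan(0.1309) = 7.45°

7°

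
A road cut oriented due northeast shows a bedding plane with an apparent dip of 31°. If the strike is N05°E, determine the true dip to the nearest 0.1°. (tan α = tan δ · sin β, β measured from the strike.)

The section is 40° from the strike.
tan δ = tan α / sin β = tan 31° / sin 40° = 0.6009 / 0.6428 = 0.9348
true dip = arctan 0.9348 = 43.07°

43.1°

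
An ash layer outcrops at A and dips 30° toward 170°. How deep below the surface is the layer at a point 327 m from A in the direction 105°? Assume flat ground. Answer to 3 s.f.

79.8 m

The hole lies 65° from the dip direction, so the down-dip offset is 327 × cos 65° = 138.20 m.
Depth = down-dip offset × tan(dip) = 138.20 × tan 30° = 138.20 × 0.5774
Depth = 79.79 m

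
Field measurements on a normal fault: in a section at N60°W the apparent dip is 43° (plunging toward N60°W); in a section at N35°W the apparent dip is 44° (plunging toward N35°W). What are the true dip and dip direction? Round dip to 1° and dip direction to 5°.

Each apparent-dip line lies in the plane. As unit vectors (x east, y north, z up), v₁ plunges 43°→N60°W and v₂ plunges 44°→N35°W.
Cross product v₁ × v₂ gives the pole to the plane: n ∝ (-0.148, 0.159, 0.222).
Dip δ = arctan(|n_h|/n_z) = arctan(0.217/0.222) = 44.3°.
The horizontal component of n points toward azimuth atan2(n_x, n_y) = 317°, the dip direction.

true dip 44°, dip direction 315°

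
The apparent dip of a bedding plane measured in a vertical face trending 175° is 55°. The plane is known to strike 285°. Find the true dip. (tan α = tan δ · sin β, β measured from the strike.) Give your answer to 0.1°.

56.7°

β = acute angle between strike 285° and section 175° = 70°.
tan δ = tan α / sin β = tan 55° / sin 70° = 1.4281 / 0.9397 = 1.5198
true dip = arctan 1.5198 = 56.66°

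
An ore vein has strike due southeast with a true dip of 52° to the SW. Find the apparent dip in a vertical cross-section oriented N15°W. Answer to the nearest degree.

The strike is due southeast and the section trends N15°W; the acute angle between them is β = 30°.
tan α = tan 52° × sin 30° = 1.2799 × 0.5000 = 0.6400
apparent dip = arctan 0.6400 = 32.62°

33°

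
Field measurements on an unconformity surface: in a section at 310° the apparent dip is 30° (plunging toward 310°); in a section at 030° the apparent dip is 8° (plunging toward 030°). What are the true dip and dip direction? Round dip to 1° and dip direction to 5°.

true dip 30°, dip direction 315°

Each apparent-dip line lies in the plane. As unit vectors (x east, y north, z up), v₁ plunges 30°→310° and v₂ plunges 8°→030°.
Cross product v₁ × v₂ gives the pole to the plane: n ∝ (-0.351, 0.340, 0.845).
Dip δ = arctan(|n_h|/n_z) = arctan(0.489/0.845) = 30.1°.
Dip direction = azimuth of (n_x, n_y) = atan2(-0.351, 0.340) = 314°.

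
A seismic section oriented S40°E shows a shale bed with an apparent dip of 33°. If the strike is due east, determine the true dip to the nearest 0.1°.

The section is 50° from the strike.
tan(true dip) = tan 33° / sin 50° = 0.8477
δ = arctan(0.8477) = 40.29°

40.3°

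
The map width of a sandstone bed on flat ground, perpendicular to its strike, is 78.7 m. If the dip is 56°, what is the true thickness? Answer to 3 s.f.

True thickness t = w · sin(dip) = 78.7 × sin 56°
t = 78.7 × 0.8290 = 65.245 m

65.2 m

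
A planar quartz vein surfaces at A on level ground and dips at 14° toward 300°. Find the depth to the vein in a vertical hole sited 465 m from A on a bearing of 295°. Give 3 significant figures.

The hole lies 5° from the dip direction, so the down-dip offset is 465 × cos 5° = 463.23 m.
Depth = down-dip offset × tan(dip) = 463.23 × tan 14° = 463.23 × 0.2493
Depth = 115.50 m

115 m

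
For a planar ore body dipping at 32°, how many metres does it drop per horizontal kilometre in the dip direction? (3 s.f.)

drop per km = 1000 × tan 32° = 1000 × 0.6249

625 m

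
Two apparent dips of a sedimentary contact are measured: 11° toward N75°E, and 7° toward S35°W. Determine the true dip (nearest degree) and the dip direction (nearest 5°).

Each apparent-dip line lies in the plane. As unit vectors (x east, y north, z up), v₁ plunges 11°→N75°E and v₂ plunges 7°→S35°W.
Cross product v₁ × v₂ gives the pole to the plane: n ∝ (0.186, -0.224, 0.626).
tan δ = √(n_x²+n_y²)/n_z = 0.291/0.626, so δ = 24.9°.
Dip direction = azimuth of (n_x, n_y) = atan2(0.186, -0.224) = 140°.

true dip 25°, dip direction 140°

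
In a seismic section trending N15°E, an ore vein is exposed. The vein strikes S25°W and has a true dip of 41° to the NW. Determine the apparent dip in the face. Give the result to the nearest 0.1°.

Angle between strike (S25°W) and section (N15°E): β = 10°.
tan(apparent dip) = tan 41° · sin 10° = 0.1510
α = arctan(0.1510) = 8.58°

8.6°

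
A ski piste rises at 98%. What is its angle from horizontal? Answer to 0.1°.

tan θ = 98/100 = 0.9800
θ = arctan(0.9800) = 44.42°

44.4°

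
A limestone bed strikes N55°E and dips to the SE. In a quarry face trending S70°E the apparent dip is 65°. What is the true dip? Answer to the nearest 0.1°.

β = acute angle between strike N55°E and section S70°E = 55°.
tan(true dip) = tan 65° / sin 55° = 2.6180
true dip = arctan 2.6180 = 69.09°

69.1°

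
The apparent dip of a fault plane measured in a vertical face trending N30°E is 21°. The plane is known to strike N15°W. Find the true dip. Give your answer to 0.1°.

28.5°

The section is 45° from the strike.
tan δ = tan α / sin β = tan 21° / sin 45° = 0.3839 / 0.7071 = 0.5429
δ = arctan(0.5429) = 28.50°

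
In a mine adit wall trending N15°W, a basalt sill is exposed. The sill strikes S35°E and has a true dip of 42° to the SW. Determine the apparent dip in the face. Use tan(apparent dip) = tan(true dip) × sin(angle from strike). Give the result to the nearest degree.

The section lies 20° from the strike.
tan α = tan 42° × sin 20° = 0.9004 × 0.3420 = 0.3080
α = arctan(0.3080) = 17.12°

17°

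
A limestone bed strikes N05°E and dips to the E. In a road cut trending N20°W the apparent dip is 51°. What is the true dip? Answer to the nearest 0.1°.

71.1°

The section is 25° from the strike.
tan δ = tan α / sin β = tan 51° / sin 25° = 1.2349 / 0.4226 = 2.9220
δ = arctan(2.9220) = 71.11°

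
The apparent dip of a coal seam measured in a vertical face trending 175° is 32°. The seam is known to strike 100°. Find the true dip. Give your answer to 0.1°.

32.9°

The section is 75° from the strike.
tan δ = tan α / sin β = tan 32° / sin 75° = 0.6249 / 0.9659 = 0.6469
δ = arctan(0.6469) = 32.90°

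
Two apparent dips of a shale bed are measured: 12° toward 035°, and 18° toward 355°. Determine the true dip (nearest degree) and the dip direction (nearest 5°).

Represent each trace as a vector plunging at its apparent dip toward its trend (east-north-up frame): v₁ = (0.561, 0.801, -0.208), v₂ = (-0.083, 0.947, -0.309).
The plane normal is n = v₁ × v₂ ∝ (-0.051, 0.191, 0.598).
True dip = arccos(n_z / |n|) = arccos(0.9497) = 18.3°.
Dip direction = azimuth of (n_x, n_y) = atan2(-0.051, 0.191) = 345°.

true dip 18°, dip direction 345°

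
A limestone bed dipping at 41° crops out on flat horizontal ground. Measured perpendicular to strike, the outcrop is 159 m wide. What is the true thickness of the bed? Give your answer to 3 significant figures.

True thickness t = w · sin(dip) = 159 × sin 41°
t = 159 × 0.6561 = 104.313 m

104 m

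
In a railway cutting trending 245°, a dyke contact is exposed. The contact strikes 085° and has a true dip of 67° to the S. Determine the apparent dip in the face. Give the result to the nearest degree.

The section lies 20° from the strike.
tan α = tan 67° × sin 20° = 2.3559 × 0.3420 = 0.8057
α = arctan(0.8057) = 38.86°

39°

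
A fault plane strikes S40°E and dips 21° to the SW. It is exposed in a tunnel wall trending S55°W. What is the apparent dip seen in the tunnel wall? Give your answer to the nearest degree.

The section lies 85° from the strike.
tan(apparent dip) = tan 21° · sin 85° = 0.3824
α = arctan(0.3824) = 20.93°

21°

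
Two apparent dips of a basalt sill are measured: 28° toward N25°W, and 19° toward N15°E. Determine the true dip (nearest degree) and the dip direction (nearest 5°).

true dip 28°, dip direction 325°

Represent each trace as a vector plunging at its apparent dip toward its trend (east-north-up frame): v₁ = (-0.373, 0.800, -0.469), v₂ = (0.245, 0.913, -0.326).
Cross product v₁ × v₂ gives the pole to the plane: n ∝ (-0.168, 0.236, 0.537).
True dip = arccos(n_z / |n|) = arccos(0.8797) = 28.4°.
Dip direction = atan2(-0.168, 0.236) = 325° (azimuth of n's horizontal projection).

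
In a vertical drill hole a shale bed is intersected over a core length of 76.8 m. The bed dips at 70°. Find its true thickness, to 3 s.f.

True thickness t = h · cos(dip) = 76.8 × cos 70°
t = 76.8 × 0.3420 = 26.267 m

26.3 m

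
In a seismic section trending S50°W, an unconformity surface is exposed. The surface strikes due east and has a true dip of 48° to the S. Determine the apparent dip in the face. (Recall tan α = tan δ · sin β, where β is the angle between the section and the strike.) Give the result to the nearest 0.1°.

35.5°

Angle between strike (due east) and section (S50°W): β = 40°.
tan α = tan 48° × sin 40° = 1.1106 × 0.6428 = 0.7139
apparent dip = arctan 0.7139 = 35.52°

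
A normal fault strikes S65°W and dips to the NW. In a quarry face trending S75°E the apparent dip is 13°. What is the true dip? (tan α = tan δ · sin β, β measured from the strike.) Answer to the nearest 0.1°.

β = acute angle between strike S65°W and section S75°E = 40°.
tan(true dip) = tan 13° / sin 40° = 0.3592
true dip = arctan 0.3592 = 19.76°

19.8°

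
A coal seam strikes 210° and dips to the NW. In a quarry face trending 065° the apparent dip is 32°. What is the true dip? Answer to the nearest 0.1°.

47.5°

The section is 35° from the strike.
tan δ = tan α / sin β = tan 32° / sin 35° = 0.6249 / 0.5736 = 1.0894
true dip = arctan 1.0894 = 47.45°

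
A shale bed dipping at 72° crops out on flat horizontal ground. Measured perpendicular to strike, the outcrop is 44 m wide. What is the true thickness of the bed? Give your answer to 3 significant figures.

41.8 m

True thickness t = w · sin(dip) = 44 × sin 72°
t = 44 × 0.9511 = 41.846 m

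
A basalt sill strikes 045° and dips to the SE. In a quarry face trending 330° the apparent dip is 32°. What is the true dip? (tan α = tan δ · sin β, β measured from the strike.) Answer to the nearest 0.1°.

32.9°

β = acute angle between strike 045° and section 330° = 75°.
tan δ = tan α / sin β = tan 32° / sin 75° = 0.6249 / 0.9659 = 0.6469
true dip = arctan 0.6469 = 32.90°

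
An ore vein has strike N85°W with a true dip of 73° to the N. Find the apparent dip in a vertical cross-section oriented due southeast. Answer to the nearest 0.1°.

64.6°

Angle between strike (N85°W) and section (due southeast): β = 40°.
tan(apparent dip) = tan 73° · sin 40° = 2.1025
α = arctan(2.1025) = 64.56°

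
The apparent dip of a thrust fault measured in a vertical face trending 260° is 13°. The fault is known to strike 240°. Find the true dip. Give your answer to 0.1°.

34.0°

The section is 20° from the strike.
tan(true dip) = tan 13° / sin 20° = 0.6750
δ = arctan(0.6750) = 34.02°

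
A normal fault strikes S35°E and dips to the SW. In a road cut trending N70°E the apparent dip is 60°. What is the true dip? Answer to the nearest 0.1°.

β = acute angle between strike S35°E and section N70°E = 75°.
tan(true dip) = tan 60° / sin 75° = 1.7932
true dip = arctan 1.7932 = 60.85°

60.9°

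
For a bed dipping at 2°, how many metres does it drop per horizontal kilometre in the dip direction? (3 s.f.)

drop per km = 1000 × tan 2° = 1000 × 0.0349

34.9 m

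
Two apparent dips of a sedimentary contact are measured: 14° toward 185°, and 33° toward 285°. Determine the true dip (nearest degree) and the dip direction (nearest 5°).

true dip 37°, dip direction 255°

Represent each trace as a vector plunging at its apparent dip toward its trend (east-north-up frame): v₁ = (-0.085, -0.967, -0.242), v₂ = (-0.810, 0.217, -0.545).
n = v₁ × v₂ = (-0.579, -0.150, 0.801) (taken with n_z > 0).
True dip = arccos(n_z / |n|) = arccos(0.8014) = 36.7°.
Dip direction = atan2(-0.579, -0.150) = 255° (azimuth of n's horizontal projection).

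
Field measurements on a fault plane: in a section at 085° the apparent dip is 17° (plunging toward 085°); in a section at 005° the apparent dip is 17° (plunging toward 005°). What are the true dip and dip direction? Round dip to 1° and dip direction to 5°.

The two traces are lines in the plane: v₁ = (sin 85°·cos 17°, cos 85°·cos 17°, −sin 17°), v₂ = (sin 5°·cos 17°, cos 5°·cos 17°, −sin 17°).
The plane normal is n = v₁ × v₂ ∝ (0.254, 0.254, 0.901).
True dip = arccos(n_z / |n|) = arccos(0.9288) = 21.8°.
Dip direction = atan2(0.254, 0.254) = 45° (azimuth of n's horizontal projection).

true dip 22°, dip direction 045°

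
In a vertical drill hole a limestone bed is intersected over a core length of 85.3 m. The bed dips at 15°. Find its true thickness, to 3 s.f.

True thickness t = h · cos(dip) = 85.3 × cos 15°
t = 85.3 × 0.9659 = 82.393 m

82.4 m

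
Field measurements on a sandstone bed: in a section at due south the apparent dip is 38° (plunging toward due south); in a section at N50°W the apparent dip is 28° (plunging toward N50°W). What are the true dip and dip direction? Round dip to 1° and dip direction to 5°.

Each apparent-dip line lies in the plane. As unit vectors (x east, y north, z up), v₁ plunges 38°→due south and v₂ plunges 28°→N50°W.
Cross product v₁ × v₂ gives the pole to the plane: n ∝ (-0.719, -0.416, 0.533).
tan δ = √(n_x²+n_y²)/n_z = 0.831/0.533, so δ = 57.3°.
The horizontal component of n points toward azimuth atan2(n_x, n_y) = 240°, the dip direction.

true dip 57°, dip direction 240°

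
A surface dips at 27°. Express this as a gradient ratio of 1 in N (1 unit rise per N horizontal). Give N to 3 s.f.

1 in 1.96

1 : N means tan θ = 1/N, so N = 1/tan 27° = 1/0.5095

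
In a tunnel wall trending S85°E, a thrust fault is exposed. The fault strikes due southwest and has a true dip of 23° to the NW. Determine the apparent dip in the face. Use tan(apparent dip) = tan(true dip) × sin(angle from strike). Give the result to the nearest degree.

Angle between strike (due southwest) and section (S85°E): β = 50°.
tan α = tan 23° × sin 50° = 0.4245 × 0.7660 = 0.3252
apparent dip = arctan 0.3252 = 18.01°

18°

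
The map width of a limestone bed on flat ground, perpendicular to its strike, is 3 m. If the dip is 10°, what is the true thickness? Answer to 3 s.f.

True thickness t = w · sin(dip) = 3 × sin 10°
t = 3 × 0.1736 = 0.521 m

0.521 m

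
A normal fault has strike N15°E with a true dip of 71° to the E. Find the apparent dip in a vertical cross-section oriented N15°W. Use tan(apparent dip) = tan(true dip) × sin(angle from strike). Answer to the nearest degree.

The section lies 30° from the strike.
tan α = tan 71° × sin 30° = 2.9042 × 0.5000 = 1.4521
apparent dip = arctan 1.4521 = 55.45°

55°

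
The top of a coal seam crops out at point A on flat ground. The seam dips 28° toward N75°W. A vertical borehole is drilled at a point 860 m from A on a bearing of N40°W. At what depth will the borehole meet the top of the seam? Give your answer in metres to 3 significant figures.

375 m

The hole lies 35° from the dip direction, so the down-dip offset is 860 × cos 35° = 704.47 m.
Depth = down-dip offset × tan(dip) = 704.47 × tan 28° = 704.47 × 0.5317
Depth = 374.57 m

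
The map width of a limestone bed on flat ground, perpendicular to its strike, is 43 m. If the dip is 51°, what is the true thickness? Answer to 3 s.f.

33.4 m

True thickness t = w · sin(dip) = 43 × sin 51°
t = 43 × 0.7771 = 33.417 m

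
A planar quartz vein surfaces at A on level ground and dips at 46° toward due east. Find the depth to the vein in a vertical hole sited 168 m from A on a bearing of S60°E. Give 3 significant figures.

The hole lies 30° from the dip direction, so the down-dip offset is 168 × cos 30° = 145.49 m.
Depth = down-dip offset × tan(dip) = 145.49 × tan 46° = 145.49 × 1.0355
Depth = 150.66 m

151 m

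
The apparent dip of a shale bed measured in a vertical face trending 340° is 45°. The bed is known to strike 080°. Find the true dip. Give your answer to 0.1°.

The section is 80° from the strike.
tan(true dip) = tan 45° / sin 80° = 1.0154
true dip = arctan 1.0154 = 45.44°

45.4°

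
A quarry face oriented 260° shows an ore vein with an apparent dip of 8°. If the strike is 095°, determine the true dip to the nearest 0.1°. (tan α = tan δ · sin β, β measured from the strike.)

The section is 15° from the strike.
tan(true dip) = tan 8° / sin 15° = 0.5430
δ = arctan(0.5430) = 28.50°

28.5°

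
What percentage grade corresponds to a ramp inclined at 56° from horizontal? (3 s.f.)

grade % = 100 × tan 56° = 100 × 1.4826

148%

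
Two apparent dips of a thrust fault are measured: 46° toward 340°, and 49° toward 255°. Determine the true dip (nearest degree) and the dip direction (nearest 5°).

true dip 56°, dip direction 295°

Each apparent-dip line lies in the plane. As unit vectors (x east, y north, z up), v₁ plunges 46°→340° and v₂ plunges 49°→255°.
n = v₁ × v₂ = (-0.615, 0.277, 0.454) (taken with n_z > 0).
tan δ = √(n_x²+n_y²)/n_z = 0.674/0.454, so δ = 56.0°.
The horizontal component of n points toward azimuth atan2(n_x, n_y) = 294°, the dip direction.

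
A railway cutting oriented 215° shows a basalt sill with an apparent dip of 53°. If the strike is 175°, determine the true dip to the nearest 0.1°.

64.2°

The section is 40° from the strike.
tan(true dip) = tan 53° / sin 40° = 2.0645
δ = arctan(2.0645) = 64.16°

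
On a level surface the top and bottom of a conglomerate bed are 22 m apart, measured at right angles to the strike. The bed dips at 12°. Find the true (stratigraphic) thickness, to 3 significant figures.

4.57 m

True thickness t = w · sin(dip) = 22 × sin 12°
t = 22 × 0.2079 = 4.574 m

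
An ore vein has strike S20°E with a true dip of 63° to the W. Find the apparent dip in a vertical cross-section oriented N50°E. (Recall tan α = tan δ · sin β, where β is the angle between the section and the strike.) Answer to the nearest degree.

62°

The section lies 70° from the strike.
tan α = tan 63° × sin 70° = 1.9626 × 0.9397 = 1.8443
α = arctan(1.8443) = 61.53°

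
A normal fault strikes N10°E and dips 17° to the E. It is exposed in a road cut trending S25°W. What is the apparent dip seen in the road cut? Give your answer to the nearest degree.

The section lies 15° from the strike.
tan(apparent dip) = tan 17° · sin 15° = 0.0791
apparent dip = arctan 0.0791 = 4.52°

5°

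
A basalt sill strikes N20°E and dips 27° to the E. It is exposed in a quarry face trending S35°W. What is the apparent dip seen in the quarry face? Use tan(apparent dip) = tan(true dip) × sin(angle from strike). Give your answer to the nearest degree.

Angle between strike (N20°E) and section (S35°W): β = 15°.
tan(apparent dip) = tan 27° · sin 15° = 0.1319
α = arctan(0.1319) = 7.51°

8°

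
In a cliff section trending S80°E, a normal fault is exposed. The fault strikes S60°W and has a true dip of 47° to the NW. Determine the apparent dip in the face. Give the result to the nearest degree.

35°

The strike is S60°W and the section trends S80°E; the acute angle between them is β = 40°.
tan(apparent dip) = tan 47° · sin 40° = 0.6893
α = arctan(0.6893) = 34.58°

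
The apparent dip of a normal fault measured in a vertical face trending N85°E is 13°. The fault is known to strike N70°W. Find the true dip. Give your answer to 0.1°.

β = acute angle between strike N70°W and section N85°E = 25°.
tan δ = tan α / sin β = tan 13° / sin 25° = 0.2309 / 0.4226 = 0.5463
δ = arctan(0.5463) = 28.65°

28.6°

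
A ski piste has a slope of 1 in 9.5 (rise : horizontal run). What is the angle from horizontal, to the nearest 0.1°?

6.0°

tan θ = 1/9.5 = 0.1053
θ = arctan(0.1053) = 6.01°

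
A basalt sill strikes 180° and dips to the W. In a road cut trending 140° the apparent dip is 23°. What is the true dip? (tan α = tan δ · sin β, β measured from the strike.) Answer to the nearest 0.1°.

33.4°

The section is 40° from the strike.
tan δ = tan α / sin β = tan 23° / sin 40° = 0.4245 / 0.6428 = 0.6604
δ = arctan(0.6604) = 33.44°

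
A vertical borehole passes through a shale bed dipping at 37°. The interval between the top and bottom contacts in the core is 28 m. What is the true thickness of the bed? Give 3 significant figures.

22.4 m

True thickness t = h · cos(dip) = 28 × cos 37°
t = 28 × 0.7986 = 22.362 m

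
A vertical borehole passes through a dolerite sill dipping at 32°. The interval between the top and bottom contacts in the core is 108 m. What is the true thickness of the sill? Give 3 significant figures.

91.6 m

True thickness t = h · cos(dip) = 108 × cos 32°
t = 108 × 0.8480 = 91.589 m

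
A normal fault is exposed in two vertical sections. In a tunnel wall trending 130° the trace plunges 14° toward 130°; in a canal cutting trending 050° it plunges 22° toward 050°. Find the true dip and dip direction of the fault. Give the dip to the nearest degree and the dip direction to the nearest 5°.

true dip 24°, dip direction 075°

The two traces are lines in the plane: v₁ = (sin 130°·cos 14°, cos 130°·cos 14°, −sin 14°), v₂ = (sin 50°·cos 22°, cos 50°·cos 22°, −sin 22°).
n = v₁ × v₂ = (0.378, 0.107, 0.886) (taken with n_z > 0).
tan δ = √(n_x²+n_y²)/n_z = 0.393/0.886, so δ = 23.9°.
The horizontal component of n points toward azimuth atan2(n_x, n_y) = 74°, the dip direction.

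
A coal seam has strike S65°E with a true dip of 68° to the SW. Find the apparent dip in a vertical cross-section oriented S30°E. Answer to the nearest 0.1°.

The strike is S65°E and the section trends S30°E; the acute angle between them is β = 35°.
tan(apparent dip) = tan 68° · sin 35° = 1.4197
α = arctan(1.4197) = 54.84°

54.8°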